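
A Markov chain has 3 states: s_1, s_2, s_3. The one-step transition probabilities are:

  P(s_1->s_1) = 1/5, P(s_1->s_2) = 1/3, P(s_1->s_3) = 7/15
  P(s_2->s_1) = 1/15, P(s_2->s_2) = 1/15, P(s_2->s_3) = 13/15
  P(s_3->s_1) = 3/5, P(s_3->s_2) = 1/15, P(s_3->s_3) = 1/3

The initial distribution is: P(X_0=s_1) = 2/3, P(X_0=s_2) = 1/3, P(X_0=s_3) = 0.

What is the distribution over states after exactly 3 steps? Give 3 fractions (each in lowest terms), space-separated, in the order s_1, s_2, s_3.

Propagating the distribution step by step (d_{t+1} = d_t * P):
d_0 = (s_1=2/3, s_2=1/3, s_3=0)
  d_1[s_1] = 2/3*1/5 + 1/3*1/15 + 0*3/5 = 7/45
  d_1[s_2] = 2/3*1/3 + 1/3*1/15 + 0*1/15 = 11/45
  d_1[s_3] = 2/3*7/15 + 1/3*13/15 + 0*1/3 = 3/5
d_1 = (s_1=7/45, s_2=11/45, s_3=3/5)
  d_2[s_1] = 7/45*1/5 + 11/45*1/15 + 3/5*3/5 = 11/27
  d_2[s_2] = 7/45*1/3 + 11/45*1/15 + 3/5*1/15 = 73/675
  d_2[s_3] = 7/45*7/15 + 11/45*13/15 + 3/5*1/3 = 109/225
d_2 = (s_1=11/27, s_2=73/675, s_3=109/225)
  d_3[s_1] = 11/27*1/5 + 73/675*1/15 + 109/225*3/5 = 3841/10125
  d_3[s_2] = 11/27*1/3 + 73/675*1/15 + 109/225*1/15 = 71/405
  d_3[s_3] = 11/27*7/15 + 73/675*13/15 + 109/225*1/3 = 167/375
d_3 = (s_1=3841/10125, s_2=71/405, s_3=167/375)

Answer: 3841/10125 71/405 167/375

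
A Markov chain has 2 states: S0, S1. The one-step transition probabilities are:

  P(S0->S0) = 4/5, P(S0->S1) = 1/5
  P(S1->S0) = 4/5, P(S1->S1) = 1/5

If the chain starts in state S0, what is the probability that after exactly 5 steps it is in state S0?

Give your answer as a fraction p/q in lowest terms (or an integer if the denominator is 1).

Computing P^5 by repeated multiplication:
P^1 =
  S0: [4/5, 1/5]
  S1: [4/5, 1/5]
P^2 =
  S0: [4/5, 1/5]
  S1: [4/5, 1/5]
P^3 =
  S0: [4/5, 1/5]
  S1: [4/5, 1/5]
P^4 =
  S0: [4/5, 1/5]
  S1: [4/5, 1/5]
P^5 =
  S0: [4/5, 1/5]
  S1: [4/5, 1/5]

(P^5)[S0 -> S0] = 4/5

Answer: 4/5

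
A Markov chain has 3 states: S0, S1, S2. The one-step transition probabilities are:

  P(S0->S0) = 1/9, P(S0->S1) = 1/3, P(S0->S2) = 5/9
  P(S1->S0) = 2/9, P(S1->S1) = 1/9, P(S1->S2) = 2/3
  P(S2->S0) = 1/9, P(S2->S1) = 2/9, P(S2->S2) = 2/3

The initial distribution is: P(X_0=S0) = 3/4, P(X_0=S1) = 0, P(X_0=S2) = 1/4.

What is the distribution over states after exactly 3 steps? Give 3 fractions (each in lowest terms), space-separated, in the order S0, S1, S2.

Answer: 389/2916 35/162 1897/2916

Derivation:
Propagating the distribution step by step (d_{t+1} = d_t * P):
d_0 = (S0=3/4, S1=0, S2=1/4)
  d_1[S0] = 3/4*1/9 + 0*2/9 + 1/4*1/9 = 1/9
  d_1[S1] = 3/4*1/3 + 0*1/9 + 1/4*2/9 = 11/36
  d_1[S2] = 3/4*5/9 + 0*2/3 + 1/4*2/3 = 7/12
d_1 = (S0=1/9, S1=11/36, S2=7/12)
  d_2[S0] = 1/9*1/9 + 11/36*2/9 + 7/12*1/9 = 47/324
  d_2[S1] = 1/9*1/3 + 11/36*1/9 + 7/12*2/9 = 65/324
  d_2[S2] = 1/9*5/9 + 11/36*2/3 + 7/12*2/3 = 53/81
d_2 = (S0=47/324, S1=65/324, S2=53/81)
  d_3[S0] = 47/324*1/9 + 65/324*2/9 + 53/81*1/9 = 389/2916
  d_3[S1] = 47/324*1/3 + 65/324*1/9 + 53/81*2/9 = 35/162
  d_3[S2] = 47/324*5/9 + 65/324*2/3 + 53/81*2/3 = 1897/2916
d_3 = (S0=389/2916, S1=35/162, S2=1897/2916)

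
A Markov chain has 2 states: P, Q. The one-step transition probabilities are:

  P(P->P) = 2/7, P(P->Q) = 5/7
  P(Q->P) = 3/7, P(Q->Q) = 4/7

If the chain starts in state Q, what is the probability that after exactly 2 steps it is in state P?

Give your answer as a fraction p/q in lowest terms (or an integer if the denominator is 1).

Answer: 18/49

Derivation:
Computing P^2 by repeated multiplication:
P^1 =
  P: [2/7, 5/7]
  Q: [3/7, 4/7]
P^2 =
  P: [19/49, 30/49]
  Q: [18/49, 31/49]

(P^2)[Q -> P] = 18/49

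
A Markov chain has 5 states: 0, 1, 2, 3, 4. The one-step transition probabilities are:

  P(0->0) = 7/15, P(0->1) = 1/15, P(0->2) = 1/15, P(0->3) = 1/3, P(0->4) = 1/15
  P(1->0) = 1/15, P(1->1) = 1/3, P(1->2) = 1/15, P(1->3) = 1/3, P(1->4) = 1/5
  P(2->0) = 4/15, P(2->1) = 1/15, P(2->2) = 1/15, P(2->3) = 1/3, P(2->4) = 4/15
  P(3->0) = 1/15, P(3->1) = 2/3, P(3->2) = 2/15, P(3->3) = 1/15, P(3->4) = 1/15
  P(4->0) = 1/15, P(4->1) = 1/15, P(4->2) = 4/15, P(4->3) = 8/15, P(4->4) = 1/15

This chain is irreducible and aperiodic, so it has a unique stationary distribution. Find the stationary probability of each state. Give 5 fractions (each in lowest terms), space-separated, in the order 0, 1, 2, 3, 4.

Answer: 2189/14745 1589/4915 1652/14745 1396/4915 1949/14745

Derivation:
The stationary distribution satisfies pi = pi * P, i.e.:
  pi_0 = 7/15*pi_0 + 1/15*pi_1 + 4/15*pi_2 + 1/15*pi_3 + 1/15*pi_4
  pi_1 = 1/15*pi_0 + 1/3*pi_1 + 1/15*pi_2 + 2/3*pi_3 + 1/15*pi_4
  pi_2 = 1/15*pi_0 + 1/15*pi_1 + 1/15*pi_2 + 2/15*pi_3 + 4/15*pi_4
  pi_3 = 1/3*pi_0 + 1/3*pi_1 + 1/3*pi_2 + 1/15*pi_3 + 8/15*pi_4
  pi_4 = 1/15*pi_0 + 1/5*pi_1 + 4/15*pi_2 + 1/15*pi_3 + 1/15*pi_4
with normalization: pi_0 + pi_1 + pi_2 + pi_3 + pi_4 = 1.

Using the first 4 balance equations plus normalization, the linear system A*pi = b is:
  [-8/15, 1/15, 4/15, 1/15, 1/15] . pi = 0
  [1/15, -2/3, 1/15, 2/3, 1/15] . pi = 0
  [1/15, 1/15, -14/15, 2/15, 4/15] . pi = 0
  [1/3, 1/3, 1/3, -14/15, 8/15] . pi = 0
  [1, 1, 1, 1, 1] . pi = 1

Solving yields:
  pi_0 = 2189/14745
  pi_1 = 1589/4915
  pi_2 = 1652/14745
  pi_3 = 1396/4915
  pi_4 = 1949/14745

Verification (pi * P):
  2189/14745*7/15 + 1589/4915*1/15 + 1652/14745*4/15 + 1396/4915*1/15 + 1949/14745*1/15 = 2189/14745 = pi_0  (ok)
  2189/14745*1/15 + 1589/4915*1/3 + 1652/14745*1/15 + 1396/4915*2/3 + 1949/14745*1/15 = 1589/4915 = pi_1  (ok)
  2189/14745*1/15 + 1589/4915*1/15 + 1652/14745*1/15 + 1396/4915*2/15 + 1949/14745*4/15 = 1652/14745 = pi_2  (ok)
  2189/14745*1/3 + 1589/4915*1/3 + 1652/14745*1/3 + 1396/4915*1/15 + 1949/14745*8/15 = 1396/4915 = pi_3  (ok)
  2189/14745*1/15 + 1589/4915*1/5 + 1652/14745*4/15 + 1396/4915*1/15 + 1949/14745*1/15 = 1949/14745 = pi_4  (ok)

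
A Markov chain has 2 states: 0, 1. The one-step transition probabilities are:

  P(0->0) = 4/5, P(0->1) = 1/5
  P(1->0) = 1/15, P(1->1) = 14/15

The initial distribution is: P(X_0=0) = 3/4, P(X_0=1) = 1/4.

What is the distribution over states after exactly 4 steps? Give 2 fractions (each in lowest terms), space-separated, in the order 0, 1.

Propagating the distribution step by step (d_{t+1} = d_t * P):
d_0 = (0=3/4, 1=1/4)
  d_1[0] = 3/4*4/5 + 1/4*1/15 = 37/60
  d_1[1] = 3/4*1/5 + 1/4*14/15 = 23/60
d_1 = (0=37/60, 1=23/60)
  d_2[0] = 37/60*4/5 + 23/60*1/15 = 467/900
  d_2[1] = 37/60*1/5 + 23/60*14/15 = 433/900
d_2 = (0=467/900, 1=433/900)
  d_3[0] = 467/900*4/5 + 433/900*1/15 = 6037/13500
  d_3[1] = 467/900*1/5 + 433/900*14/15 = 7463/13500
d_3 = (0=6037/13500, 1=7463/13500)
  d_4[0] = 6037/13500*4/5 + 7463/13500*1/15 = 79907/202500
  d_4[1] = 6037/13500*1/5 + 7463/13500*14/15 = 122593/202500
d_4 = (0=79907/202500, 1=122593/202500)

Answer: 79907/202500 122593/202500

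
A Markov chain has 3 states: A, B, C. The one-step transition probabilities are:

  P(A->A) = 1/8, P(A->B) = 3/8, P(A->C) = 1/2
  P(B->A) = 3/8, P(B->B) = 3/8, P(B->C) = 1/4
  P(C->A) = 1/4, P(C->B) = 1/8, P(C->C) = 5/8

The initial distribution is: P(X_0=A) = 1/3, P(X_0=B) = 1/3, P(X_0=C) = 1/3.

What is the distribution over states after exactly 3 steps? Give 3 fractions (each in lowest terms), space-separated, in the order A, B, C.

Propagating the distribution step by step (d_{t+1} = d_t * P):
d_0 = (A=1/3, B=1/3, C=1/3)
  d_1[A] = 1/3*1/8 + 1/3*3/8 + 1/3*1/4 = 1/4
  d_1[B] = 1/3*3/8 + 1/3*3/8 + 1/3*1/8 = 7/24
  d_1[C] = 1/3*1/2 + 1/3*1/4 + 1/3*5/8 = 11/24
d_1 = (A=1/4, B=7/24, C=11/24)
  d_2[A] = 1/4*1/8 + 7/24*3/8 + 11/24*1/4 = 49/192
  d_2[B] = 1/4*3/8 + 7/24*3/8 + 11/24*1/8 = 25/96
  d_2[C] = 1/4*1/2 + 7/24*1/4 + 11/24*5/8 = 31/64
d_2 = (A=49/192, B=25/96, C=31/64)
  d_3[A] = 49/192*1/8 + 25/96*3/8 + 31/64*1/4 = 385/1536
  d_3[B] = 49/192*3/8 + 25/96*3/8 + 31/64*1/8 = 65/256
  d_3[C] = 49/192*1/2 + 25/96*1/4 + 31/64*5/8 = 761/1536
d_3 = (A=385/1536, B=65/256, C=761/1536)

Answer: 385/1536 65/256 761/1536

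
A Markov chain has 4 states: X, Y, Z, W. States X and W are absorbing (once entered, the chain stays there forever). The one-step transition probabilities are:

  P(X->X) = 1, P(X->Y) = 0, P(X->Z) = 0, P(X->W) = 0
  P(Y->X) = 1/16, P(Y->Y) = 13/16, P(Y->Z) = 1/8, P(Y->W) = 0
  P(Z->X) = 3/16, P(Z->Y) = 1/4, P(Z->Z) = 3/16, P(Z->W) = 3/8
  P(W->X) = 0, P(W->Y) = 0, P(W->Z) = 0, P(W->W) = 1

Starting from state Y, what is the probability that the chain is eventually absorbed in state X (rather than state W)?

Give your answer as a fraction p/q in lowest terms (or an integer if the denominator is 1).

Answer: 19/31

Derivation:
Let a_i = P(absorbed in X | start in state i).
Boundary conditions: a_X = 1, a_W = 0.
For each transient state i, a_i = sum_j P(i->j) * a_j:
  a_Y = 1/16*a_X + 13/16*a_Y + 1/8*a_Z + 0*a_W
  a_Z = 3/16*a_X + 1/4*a_Y + 3/16*a_Z + 3/8*a_W

Substituting a_X = 1 and a_W = 0, rearrange to (I - Q) a = r where r[i] = P(i -> X):
  [3/16, -1/8] . (a_Y, a_Z) = 1/16
  [-1/4, 13/16] . (a_Y, a_Z) = 3/16

Solving yields:
  a_Y = 19/31
  a_Z = 13/31

Starting state is Y, so the absorption probability is a_Y = 19/31.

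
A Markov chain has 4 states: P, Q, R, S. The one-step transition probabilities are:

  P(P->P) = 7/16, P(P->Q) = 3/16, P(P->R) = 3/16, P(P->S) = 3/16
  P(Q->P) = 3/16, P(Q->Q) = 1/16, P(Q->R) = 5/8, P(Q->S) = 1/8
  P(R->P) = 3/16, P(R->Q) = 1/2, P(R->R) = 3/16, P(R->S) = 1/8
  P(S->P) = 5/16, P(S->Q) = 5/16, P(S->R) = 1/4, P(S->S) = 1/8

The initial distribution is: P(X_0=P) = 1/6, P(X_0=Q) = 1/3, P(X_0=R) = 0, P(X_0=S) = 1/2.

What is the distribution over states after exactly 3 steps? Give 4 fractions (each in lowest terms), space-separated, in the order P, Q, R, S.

Propagating the distribution step by step (d_{t+1} = d_t * P):
d_0 = (P=1/6, Q=1/3, R=0, S=1/2)
  d_1[P] = 1/6*7/16 + 1/3*3/16 + 0*3/16 + 1/2*5/16 = 7/24
  d_1[Q] = 1/6*3/16 + 1/3*1/16 + 0*1/2 + 1/2*5/16 = 5/24
  d_1[R] = 1/6*3/16 + 1/3*5/8 + 0*3/16 + 1/2*1/4 = 35/96
  d_1[S] = 1/6*3/16 + 1/3*1/8 + 0*1/8 + 1/2*1/8 = 13/96
d_1 = (P=7/24, Q=5/24, R=35/96, S=13/96)
  d_2[P] = 7/24*7/16 + 5/24*3/16 + 35/96*3/16 + 13/96*5/16 = 71/256
  d_2[Q] = 7/24*3/16 + 5/24*1/16 + 35/96*1/2 + 13/96*5/16 = 449/1536
  d_2[R] = 7/24*3/16 + 5/24*5/8 + 35/96*3/16 + 13/96*1/4 = 147/512
  d_2[S] = 7/24*3/16 + 5/24*1/8 + 35/96*1/8 + 13/96*1/8 = 55/384
d_2 = (P=71/256, Q=449/1536, R=147/512, S=55/384)
  d_3[P] = 71/256*7/16 + 449/1536*3/16 + 147/512*3/16 + 55/384*5/16 = 211/768
  d_3[Q] = 71/256*3/16 + 449/1536*1/16 + 147/512*1/2 + 55/384*5/16 = 6355/24576
  d_3[R] = 71/256*3/16 + 449/1536*5/8 + 147/512*3/16 + 55/384*1/4 = 2657/8192
  d_3[S] = 71/256*3/16 + 449/1536*1/8 + 147/512*1/8 + 55/384*1/8 = 583/4096
d_3 = (P=211/768, Q=6355/24576, R=2657/8192, S=583/4096)

Answer: 211/768 6355/24576 2657/8192 583/4096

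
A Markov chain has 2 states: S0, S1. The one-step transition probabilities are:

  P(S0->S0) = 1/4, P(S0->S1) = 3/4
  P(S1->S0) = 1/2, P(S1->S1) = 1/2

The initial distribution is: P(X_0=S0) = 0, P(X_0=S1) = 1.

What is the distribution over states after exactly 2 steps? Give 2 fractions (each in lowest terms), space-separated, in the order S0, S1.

Answer: 3/8 5/8

Derivation:
Propagating the distribution step by step (d_{t+1} = d_t * P):
d_0 = (S0=0, S1=1)
  d_1[S0] = 0*1/4 + 1*1/2 = 1/2
  d_1[S1] = 0*3/4 + 1*1/2 = 1/2
d_1 = (S0=1/2, S1=1/2)
  d_2[S0] = 1/2*1/4 + 1/2*1/2 = 3/8
  d_2[S1] = 1/2*3/4 + 1/2*1/2 = 5/8
d_2 = (S0=3/8, S1=5/8)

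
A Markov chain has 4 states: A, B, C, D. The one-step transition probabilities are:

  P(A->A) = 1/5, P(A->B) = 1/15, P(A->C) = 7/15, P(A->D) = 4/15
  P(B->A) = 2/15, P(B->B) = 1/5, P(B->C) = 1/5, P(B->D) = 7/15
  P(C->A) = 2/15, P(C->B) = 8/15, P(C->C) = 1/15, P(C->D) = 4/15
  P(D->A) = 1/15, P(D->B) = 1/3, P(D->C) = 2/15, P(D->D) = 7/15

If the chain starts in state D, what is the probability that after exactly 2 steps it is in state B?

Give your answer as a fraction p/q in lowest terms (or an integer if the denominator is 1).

Answer: 67/225

Derivation:
Computing P^2 by repeated multiplication:
P^1 =
  A: [1/5, 1/15, 7/15, 4/15]
  B: [2/15, 1/5, 1/5, 7/15]
  C: [2/15, 8/15, 1/15, 4/15]
  D: [1/15, 1/3, 2/15, 7/15]
P^2 =
  A: [29/225, 82/225, 13/75, 1/3]
  B: [1/9, 14/45, 8/45, 2/5]
  C: [28/225, 6/25, 47/225, 32/75]
  D: [8/75, 67/225, 38/225, 32/75]

(P^2)[D -> B] = 67/225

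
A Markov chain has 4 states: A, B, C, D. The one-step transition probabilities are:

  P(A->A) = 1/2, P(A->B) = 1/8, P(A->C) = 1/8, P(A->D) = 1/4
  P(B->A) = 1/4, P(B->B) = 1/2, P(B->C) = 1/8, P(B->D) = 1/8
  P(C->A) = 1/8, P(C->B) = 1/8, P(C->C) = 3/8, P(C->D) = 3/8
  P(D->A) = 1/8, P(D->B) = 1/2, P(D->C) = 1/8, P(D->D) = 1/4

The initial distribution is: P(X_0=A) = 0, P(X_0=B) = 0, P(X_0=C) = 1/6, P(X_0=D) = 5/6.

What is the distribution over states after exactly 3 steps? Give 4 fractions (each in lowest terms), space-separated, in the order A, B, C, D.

Propagating the distribution step by step (d_{t+1} = d_t * P):
d_0 = (A=0, B=0, C=1/6, D=5/6)
  d_1[A] = 0*1/2 + 0*1/4 + 1/6*1/8 + 5/6*1/8 = 1/8
  d_1[B] = 0*1/8 + 0*1/2 + 1/6*1/8 + 5/6*1/2 = 7/16
  d_1[C] = 0*1/8 + 0*1/8 + 1/6*3/8 + 5/6*1/8 = 1/6
  d_1[D] = 0*1/4 + 0*1/8 + 1/6*3/8 + 5/6*1/4 = 13/48
d_1 = (A=1/8, B=7/16, C=1/6, D=13/48)
  d_2[A] = 1/8*1/2 + 7/16*1/4 + 1/6*1/8 + 13/48*1/8 = 29/128
  d_2[B] = 1/8*1/8 + 7/16*1/2 + 1/6*1/8 + 13/48*1/2 = 25/64
  d_2[C] = 1/8*1/8 + 7/16*1/8 + 1/6*3/8 + 13/48*1/8 = 1/6
  d_2[D] = 1/8*1/4 + 7/16*1/8 + 1/6*3/8 + 13/48*1/4 = 83/384
d_2 = (A=29/128, B=25/64, C=1/6, D=83/384)
  d_3[A] = 29/128*1/2 + 25/64*1/4 + 1/6*1/8 + 83/384*1/8 = 265/1024
  d_3[B] = 29/128*1/8 + 25/64*1/2 + 1/6*1/8 + 83/384*1/2 = 361/1024
  d_3[C] = 29/128*1/8 + 25/64*1/8 + 1/6*3/8 + 83/384*1/8 = 1/6
  d_3[D] = 29/128*1/4 + 25/64*1/8 + 1/6*3/8 + 83/384*1/4 = 341/1536
d_3 = (A=265/1024, B=361/1024, C=1/6, D=341/1536)

Answer: 265/1024 361/1024 1/6 341/1536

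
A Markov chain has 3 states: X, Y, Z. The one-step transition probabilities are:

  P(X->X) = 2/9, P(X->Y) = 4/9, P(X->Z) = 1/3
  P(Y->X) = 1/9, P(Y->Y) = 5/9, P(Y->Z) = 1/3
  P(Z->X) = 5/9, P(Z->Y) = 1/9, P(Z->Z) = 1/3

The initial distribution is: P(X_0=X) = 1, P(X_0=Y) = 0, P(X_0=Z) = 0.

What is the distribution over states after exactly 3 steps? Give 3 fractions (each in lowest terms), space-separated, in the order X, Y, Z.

Answer: 212/729 274/729 1/3

Derivation:
Propagating the distribution step by step (d_{t+1} = d_t * P):
d_0 = (X=1, Y=0, Z=0)
  d_1[X] = 1*2/9 + 0*1/9 + 0*5/9 = 2/9
  d_1[Y] = 1*4/9 + 0*5/9 + 0*1/9 = 4/9
  d_1[Z] = 1*1/3 + 0*1/3 + 0*1/3 = 1/3
d_1 = (X=2/9, Y=4/9, Z=1/3)
  d_2[X] = 2/9*2/9 + 4/9*1/9 + 1/3*5/9 = 23/81
  d_2[Y] = 2/9*4/9 + 4/9*5/9 + 1/3*1/9 = 31/81
  d_2[Z] = 2/9*1/3 + 4/9*1/3 + 1/3*1/3 = 1/3
d_2 = (X=23/81, Y=31/81, Z=1/3)
  d_3[X] = 23/81*2/9 + 31/81*1/9 + 1/3*5/9 = 212/729
  d_3[Y] = 23/81*4/9 + 31/81*5/9 + 1/3*1/9 = 274/729
  d_3[Z] = 23/81*1/3 + 31/81*1/3 + 1/3*1/3 = 1/3
d_3 = (X=212/729, Y=274/729, Z=1/3)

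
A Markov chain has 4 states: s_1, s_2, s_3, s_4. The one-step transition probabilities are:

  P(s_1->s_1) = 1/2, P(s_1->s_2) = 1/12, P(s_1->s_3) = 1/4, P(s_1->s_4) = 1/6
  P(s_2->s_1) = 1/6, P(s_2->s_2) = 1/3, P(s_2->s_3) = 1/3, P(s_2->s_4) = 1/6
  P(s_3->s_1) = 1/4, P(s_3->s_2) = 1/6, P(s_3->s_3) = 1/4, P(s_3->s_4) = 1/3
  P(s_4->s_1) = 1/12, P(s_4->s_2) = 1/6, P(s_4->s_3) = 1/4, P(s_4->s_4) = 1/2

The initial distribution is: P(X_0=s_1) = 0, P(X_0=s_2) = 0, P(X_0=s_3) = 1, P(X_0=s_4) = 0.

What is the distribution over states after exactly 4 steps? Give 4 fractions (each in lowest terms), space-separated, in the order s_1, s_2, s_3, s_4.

Answer: 5045/20736 607/3456 1829/6912 3281/10368

Derivation:
Propagating the distribution step by step (d_{t+1} = d_t * P):
d_0 = (s_1=0, s_2=0, s_3=1, s_4=0)
  d_1[s_1] = 0*1/2 + 0*1/6 + 1*1/4 + 0*1/12 = 1/4
  d_1[s_2] = 0*1/12 + 0*1/3 + 1*1/6 + 0*1/6 = 1/6
  d_1[s_3] = 0*1/4 + 0*1/3 + 1*1/4 + 0*1/4 = 1/4
  d_1[s_4] = 0*1/6 + 0*1/6 + 1*1/3 + 0*1/2 = 1/3
d_1 = (s_1=1/4, s_2=1/6, s_3=1/4, s_4=1/3)
  d_2[s_1] = 1/4*1/2 + 1/6*1/6 + 1/4*1/4 + 1/3*1/12 = 35/144
  d_2[s_2] = 1/4*1/12 + 1/6*1/3 + 1/4*1/6 + 1/3*1/6 = 25/144
  d_2[s_3] = 1/4*1/4 + 1/6*1/3 + 1/4*1/4 + 1/3*1/4 = 19/72
  d_2[s_4] = 1/4*1/6 + 1/6*1/6 + 1/4*1/3 + 1/3*1/2 = 23/72
d_2 = (s_1=35/144, s_2=25/144, s_3=19/72, s_4=23/72)
  d_3[s_1] = 35/144*1/2 + 25/144*1/6 + 19/72*1/4 + 23/72*1/12 = 35/144
  d_3[s_2] = 35/144*1/12 + 25/144*1/3 + 19/72*1/6 + 23/72*1/6 = 101/576
  d_3[s_3] = 35/144*1/4 + 25/144*1/3 + 19/72*1/4 + 23/72*1/4 = 457/1728
  d_3[s_4] = 35/144*1/6 + 25/144*1/6 + 19/72*1/3 + 23/72*1/2 = 137/432
d_3 = (s_1=35/144, s_2=101/576, s_3=457/1728, s_4=137/432)
  d_4[s_1] = 35/144*1/2 + 101/576*1/6 + 457/1728*1/4 + 137/432*1/12 = 5045/20736
  d_4[s_2] = 35/144*1/12 + 101/576*1/3 + 457/1728*1/6 + 137/432*1/6 = 607/3456
  d_4[s_3] = 35/144*1/4 + 101/576*1/3 + 457/1728*1/4 + 137/432*1/4 = 1829/6912
  d_4[s_4] = 35/144*1/6 + 101/576*1/6 + 457/1728*1/3 + 137/432*1/2 = 3281/10368
d_4 = (s_1=5045/20736, s_2=607/3456, s_3=1829/6912, s_4=3281/10368)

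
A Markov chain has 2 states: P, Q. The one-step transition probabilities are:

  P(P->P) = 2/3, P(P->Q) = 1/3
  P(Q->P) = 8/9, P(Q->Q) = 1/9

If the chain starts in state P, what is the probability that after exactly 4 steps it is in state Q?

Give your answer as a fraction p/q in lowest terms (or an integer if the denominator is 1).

Answer: 595/2187

Derivation:
Computing P^4 by repeated multiplication:
P^1 =
  P: [2/3, 1/3]
  Q: [8/9, 1/9]
P^2 =
  P: [20/27, 7/27]
  Q: [56/81, 25/81]
P^3 =
  P: [176/243, 67/243]
  Q: [536/729, 193/729]
P^4 =
  P: [1592/2187, 595/2187]
  Q: [4760/6561, 1801/6561]

(P^4)[P -> Q] = 595/2187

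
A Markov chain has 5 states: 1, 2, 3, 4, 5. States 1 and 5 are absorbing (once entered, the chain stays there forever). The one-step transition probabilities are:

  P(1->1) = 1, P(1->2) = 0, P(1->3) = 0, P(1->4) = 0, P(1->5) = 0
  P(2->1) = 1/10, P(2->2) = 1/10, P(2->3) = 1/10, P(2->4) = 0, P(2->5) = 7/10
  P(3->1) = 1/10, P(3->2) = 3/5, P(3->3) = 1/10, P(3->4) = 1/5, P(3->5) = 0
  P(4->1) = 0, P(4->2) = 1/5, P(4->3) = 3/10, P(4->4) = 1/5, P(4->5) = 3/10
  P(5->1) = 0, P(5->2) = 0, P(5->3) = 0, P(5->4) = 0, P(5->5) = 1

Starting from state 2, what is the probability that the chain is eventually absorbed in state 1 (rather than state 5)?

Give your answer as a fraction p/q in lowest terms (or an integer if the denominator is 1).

Let a_i = P(absorbed in 1 | start in state i).
Boundary conditions: a_1 = 1, a_5 = 0.
For each transient state i, a_i = sum_j P(i->j) * a_j:
  a_2 = 1/10*a_1 + 1/10*a_2 + 1/10*a_3 + 0*a_4 + 7/10*a_5
  a_3 = 1/10*a_1 + 3/5*a_2 + 1/10*a_3 + 1/5*a_4 + 0*a_5
  a_4 = 0*a_1 + 1/5*a_2 + 3/10*a_3 + 1/5*a_4 + 3/10*a_5

Substituting a_1 = 1 and a_5 = 0, rearrange to (I - Q) a = r where r[i] = P(i -> 1):
  [9/10, -1/10, 0] . (a_2, a_3, a_4) = 1/10
  [-3/5, 9/10, -1/5] . (a_2, a_3, a_4) = 1/10
  [-1/5, -3/10, 4/5] . (a_2, a_3, a_4) = 0

Solving yields:
  a_2 = 37/271
  a_3 = 62/271
  a_4 = 65/542

Starting state is 2, so the absorption probability is a_2 = 37/271.

Answer: 37/271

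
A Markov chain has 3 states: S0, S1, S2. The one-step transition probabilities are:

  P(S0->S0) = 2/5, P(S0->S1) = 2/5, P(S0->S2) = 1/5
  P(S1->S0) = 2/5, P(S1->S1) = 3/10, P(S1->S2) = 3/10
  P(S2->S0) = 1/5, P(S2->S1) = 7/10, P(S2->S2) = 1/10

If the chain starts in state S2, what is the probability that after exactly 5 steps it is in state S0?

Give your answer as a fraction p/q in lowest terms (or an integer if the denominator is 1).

Answer: 2221/6250

Derivation:
Computing P^5 by repeated multiplication:
P^1 =
  S0: [2/5, 2/5, 1/5]
  S1: [2/5, 3/10, 3/10]
  S2: [1/5, 7/10, 1/10]
P^2 =
  S0: [9/25, 21/50, 11/50]
  S1: [17/50, 23/50, 1/5]
  S2: [19/50, 9/25, 13/50]
P^3 =
  S0: [89/250, 53/125, 11/50]
  S1: [9/25, 207/500, 113/500]
  S2: [87/250, 221/500, 21/100]
P^4 =
  S0: [89/250, 1059/2500, 551/2500]
  S1: [887/2500, 533/1250, 547/2500]
  S2: [179/500, 1047/2500, 279/1250]
P^5 =
  S0: [4449/12500, 5297/12500, 1377/6250]
  S1: [4453/12500, 423/1000, 5519/25000]
  S2: [2221/6250, 10627/25000, 5489/25000]

(P^5)[S2 -> S0] = 2221/6250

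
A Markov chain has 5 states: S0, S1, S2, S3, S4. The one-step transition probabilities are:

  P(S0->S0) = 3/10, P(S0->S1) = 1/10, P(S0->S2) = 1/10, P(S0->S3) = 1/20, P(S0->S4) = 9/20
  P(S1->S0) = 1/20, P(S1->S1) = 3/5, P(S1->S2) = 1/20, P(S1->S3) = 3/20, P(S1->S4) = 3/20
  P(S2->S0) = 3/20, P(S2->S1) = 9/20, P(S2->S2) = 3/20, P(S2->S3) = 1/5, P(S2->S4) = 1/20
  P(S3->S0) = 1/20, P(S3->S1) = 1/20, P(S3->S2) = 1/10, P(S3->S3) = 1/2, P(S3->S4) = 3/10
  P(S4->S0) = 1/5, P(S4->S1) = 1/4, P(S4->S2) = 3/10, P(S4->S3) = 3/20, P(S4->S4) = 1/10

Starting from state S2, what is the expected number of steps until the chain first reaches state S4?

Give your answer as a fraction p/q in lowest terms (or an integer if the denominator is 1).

Let h_i = expected steps to first reach S4 from state i.
Boundary: h_S4 = 0.
First-step equations for the other states:
  h_S0 = 1 + 3/10*h_S0 + 1/10*h_S1 + 1/10*h_S2 + 1/20*h_S3 + 9/20*h_S4
  h_S1 = 1 + 1/20*h_S0 + 3/5*h_S1 + 1/20*h_S2 + 3/20*h_S3 + 3/20*h_S4
  h_S2 = 1 + 3/20*h_S0 + 9/20*h_S1 + 3/20*h_S2 + 1/5*h_S3 + 1/20*h_S4
  h_S3 = 1 + 1/20*h_S0 + 1/20*h_S1 + 1/10*h_S2 + 1/2*h_S3 + 3/10*h_S4

Substituting h_S4 = 0 and rearranging gives the linear system (I - Q) h = 1:
  [7/10, -1/10, -1/10, -1/20] . (h_S0, h_S1, h_S2, h_S3) = 1
  [-1/20, 2/5, -1/20, -3/20] . (h_S0, h_S1, h_S2, h_S3) = 1
  [-3/20, -9/20, 17/20, -1/5] . (h_S0, h_S1, h_S2, h_S3) = 1
  [-1/20, -1/20, -1/10, 1/2] . (h_S0, h_S1, h_S2, h_S3) = 1

Solving yields:
  h_S0 = 44040/13847
  h_S1 = 69460/13847
  h_S2 = 73480/13847
  h_S3 = 53740/13847

Starting state is S2, so the expected hitting time is h_S2 = 73480/13847.

Answer: 73480/13847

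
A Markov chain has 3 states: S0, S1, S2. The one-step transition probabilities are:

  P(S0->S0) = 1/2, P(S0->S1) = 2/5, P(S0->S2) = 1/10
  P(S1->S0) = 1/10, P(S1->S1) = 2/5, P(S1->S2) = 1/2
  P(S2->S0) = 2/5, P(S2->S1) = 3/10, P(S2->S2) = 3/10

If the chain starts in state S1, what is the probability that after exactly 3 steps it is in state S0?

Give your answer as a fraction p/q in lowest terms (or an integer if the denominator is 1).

Computing P^3 by repeated multiplication:
P^1 =
  S0: [1/2, 2/5, 1/10]
  S1: [1/10, 2/5, 1/2]
  S2: [2/5, 3/10, 3/10]
P^2 =
  S0: [33/100, 39/100, 7/25]
  S1: [29/100, 7/20, 9/25]
  S2: [7/20, 37/100, 7/25]
P^3 =
  S0: [79/250, 93/250, 39/125]
  S1: [81/250, 91/250, 39/125]
  S2: [81/250, 93/250, 38/125]

(P^3)[S1 -> S0] = 81/250

Answer: 81/250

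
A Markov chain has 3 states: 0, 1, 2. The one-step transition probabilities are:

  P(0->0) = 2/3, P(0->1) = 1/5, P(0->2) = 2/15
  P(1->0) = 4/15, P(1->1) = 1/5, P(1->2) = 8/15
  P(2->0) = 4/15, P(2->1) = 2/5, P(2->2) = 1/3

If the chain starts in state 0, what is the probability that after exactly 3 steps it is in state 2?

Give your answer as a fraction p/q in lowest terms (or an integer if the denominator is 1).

Computing P^3 by repeated multiplication:
P^1 =
  0: [2/3, 1/5, 2/15]
  1: [4/15, 1/5, 8/15]
  2: [4/15, 2/5, 1/3]
P^2 =
  0: [8/15, 17/75, 6/25]
  1: [28/75, 23/75, 8/25]
  2: [28/75, 4/15, 9/25]
P^3 =
  0: [12/25, 31/125, 34/125]
  1: [52/125, 33/125, 8/25]
  2: [52/125, 34/125, 39/125]

(P^3)[0 -> 2] = 34/125

Answer: 34/125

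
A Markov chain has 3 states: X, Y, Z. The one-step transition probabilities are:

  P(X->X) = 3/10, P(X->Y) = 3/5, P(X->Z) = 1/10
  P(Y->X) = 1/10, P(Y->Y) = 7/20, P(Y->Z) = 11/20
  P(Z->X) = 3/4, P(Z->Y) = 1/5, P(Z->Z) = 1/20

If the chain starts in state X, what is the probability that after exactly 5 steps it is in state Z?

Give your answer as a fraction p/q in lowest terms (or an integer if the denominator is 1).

Answer: 432461/1600000

Derivation:
Computing P^5 by repeated multiplication:
P^1 =
  X: [3/10, 3/5, 1/10]
  Y: [1/10, 7/20, 11/20]
  Z: [3/4, 1/5, 1/20]
P^2 =
  X: [9/40, 41/100, 73/200]
  Y: [191/400, 117/400, 23/100]
  Z: [113/400, 53/100, 3/16]
P^3 =
  X: [1529/4000, 703/2000, 213/800]
  Y: [69/200, 3479/8000, 1761/8000]
  Z: [2227/8000, 157/400, 2633/8000]
P^4 =
  X: [27961/80000, 649/1600, 19589/80000]
  Y: [49933/160000, 64517/160000, 911/3200]
  Z: [59137/160000, 14809/40000, 41627/160000]
P^5 =
  X: [526501/1600000, 320519/800000, 432461/1600000]
  Y: [555941/1600000, 246603/640000, 855103/3200000]
  Z: [1097699/3200000, 322701/800000, 811497/3200000]

(P^5)[X -> Z] = 432461/1600000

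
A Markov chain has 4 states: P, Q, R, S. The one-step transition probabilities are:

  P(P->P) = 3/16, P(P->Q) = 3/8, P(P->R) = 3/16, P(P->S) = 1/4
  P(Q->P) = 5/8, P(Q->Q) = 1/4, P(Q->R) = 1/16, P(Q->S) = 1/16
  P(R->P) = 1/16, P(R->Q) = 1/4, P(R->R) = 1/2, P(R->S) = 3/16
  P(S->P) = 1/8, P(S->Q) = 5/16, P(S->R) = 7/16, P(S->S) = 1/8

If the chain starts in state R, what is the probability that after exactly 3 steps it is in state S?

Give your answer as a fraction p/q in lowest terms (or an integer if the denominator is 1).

Answer: 649/4096

Derivation:
Computing P^3 by repeated multiplication:
P^1 =
  P: [3/16, 3/8, 3/16, 1/4]
  Q: [5/8, 1/4, 1/16, 1/16]
  R: [1/16, 1/4, 1/2, 3/16]
  S: [1/8, 5/16, 7/16, 1/8]
P^2 =
  P: [5/16, 37/128, 67/256, 35/256]
  Q: [73/256, 85/256, 49/256, 49/256]
  R: [57/256, 69/256, 23/64, 19/128]
  S: [67/256, 35/128, 81/256, 19/128]
P^3 =
  P: [1117/4096, 1219/4096, 1095/4096, 665/4096]
  Q: [19/64, 1219/4096, 1039/4096, 311/2048]
  R: [1029/4096, 147/512, 621/2048, 649/4096]
  S: [529/2048, 299/1024, 1185/4096, 657/4096]

(P^3)[R -> S] = 649/4096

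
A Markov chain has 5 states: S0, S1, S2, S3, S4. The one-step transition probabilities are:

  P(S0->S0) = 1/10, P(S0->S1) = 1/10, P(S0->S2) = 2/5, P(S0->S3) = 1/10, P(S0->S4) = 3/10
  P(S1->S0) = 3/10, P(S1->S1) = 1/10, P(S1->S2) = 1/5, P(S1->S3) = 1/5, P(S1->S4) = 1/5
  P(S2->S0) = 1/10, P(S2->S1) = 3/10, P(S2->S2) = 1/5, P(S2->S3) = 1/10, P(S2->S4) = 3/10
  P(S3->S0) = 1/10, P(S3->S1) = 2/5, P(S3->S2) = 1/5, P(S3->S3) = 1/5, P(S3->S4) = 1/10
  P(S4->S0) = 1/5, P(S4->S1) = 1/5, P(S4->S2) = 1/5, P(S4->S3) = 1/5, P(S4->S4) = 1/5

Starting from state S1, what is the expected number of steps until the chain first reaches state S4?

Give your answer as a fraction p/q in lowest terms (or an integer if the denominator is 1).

Let h_i = expected steps to first reach S4 from state i.
Boundary: h_S4 = 0.
First-step equations for the other states:
  h_S0 = 1 + 1/10*h_S0 + 1/10*h_S1 + 2/5*h_S2 + 1/10*h_S3 + 3/10*h_S4
  h_S1 = 1 + 3/10*h_S0 + 1/10*h_S1 + 1/5*h_S2 + 1/5*h_S3 + 1/5*h_S4
  h_S2 = 1 + 1/10*h_S0 + 3/10*h_S1 + 1/5*h_S2 + 1/10*h_S3 + 3/10*h_S4
  h_S3 = 1 + 1/10*h_S0 + 2/5*h_S1 + 1/5*h_S2 + 1/5*h_S3 + 1/10*h_S4

Substituting h_S4 = 0 and rearranging gives the linear system (I - Q) h = 1:
  [9/10, -1/10, -2/5, -1/10] . (h_S0, h_S1, h_S2, h_S3) = 1
  [-3/10, 9/10, -1/5, -1/5] . (h_S0, h_S1, h_S2, h_S3) = 1
  [-1/10, -3/10, 4/5, -1/10] . (h_S0, h_S1, h_S2, h_S3) = 1
  [-1/10, -2/5, -1/5, 4/5] . (h_S0, h_S1, h_S2, h_S3) = 1

Solving yields:
  h_S0 = 1355/344
  h_S1 = 190/43
  h_S2 = 2765/688
  h_S3 = 1705/344

Starting state is S1, so the expected hitting time is h_S1 = 190/43.

Answer: 190/43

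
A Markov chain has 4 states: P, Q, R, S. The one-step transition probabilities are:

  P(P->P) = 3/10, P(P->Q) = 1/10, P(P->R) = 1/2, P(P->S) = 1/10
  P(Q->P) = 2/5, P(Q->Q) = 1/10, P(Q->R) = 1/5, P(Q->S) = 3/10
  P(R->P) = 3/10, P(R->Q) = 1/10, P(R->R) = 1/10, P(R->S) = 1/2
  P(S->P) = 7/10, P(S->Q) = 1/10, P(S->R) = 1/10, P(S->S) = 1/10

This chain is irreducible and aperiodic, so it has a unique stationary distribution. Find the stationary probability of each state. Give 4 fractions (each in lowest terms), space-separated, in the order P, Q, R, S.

The stationary distribution satisfies pi = pi * P, i.e.:
  pi_P = 3/10*pi_P + 2/5*pi_Q + 3/10*pi_R + 7/10*pi_S
  pi_Q = 1/10*pi_P + 1/10*pi_Q + 1/10*pi_R + 1/10*pi_S
  pi_R = 1/2*pi_P + 1/5*pi_Q + 1/10*pi_R + 1/10*pi_S
  pi_S = 1/10*pi_P + 3/10*pi_Q + 1/2*pi_R + 1/10*pi_S
with normalization: pi_P + pi_Q + pi_R + pi_S = 1.

Using the first 3 balance equations plus normalization, the linear system A*pi = b is:
  [-7/10, 2/5, 3/10, 7/10] . pi = 0
  [1/10, -9/10, 1/10, 1/10] . pi = 0
  [1/2, 1/5, -9/10, 1/10] . pi = 0
  [1, 1, 1, 1] . pi = 1

Solving yields:
  pi_P = 313/780
  pi_Q = 1/10
  pi_R = 211/780
  pi_S = 89/390

Verification (pi * P):
  313/780*3/10 + 1/10*2/5 + 211/780*3/10 + 89/390*7/10 = 313/780 = pi_P  (ok)
  313/780*1/10 + 1/10*1/10 + 211/780*1/10 + 89/390*1/10 = 1/10 = pi_Q  (ok)
  313/780*1/2 + 1/10*1/5 + 211/780*1/10 + 89/390*1/10 = 211/780 = pi_R  (ok)
  313/780*1/10 + 1/10*3/10 + 211/780*1/2 + 89/390*1/10 = 89/390 = pi_S  (ok)

Answer: 313/780 1/10 211/780 89/390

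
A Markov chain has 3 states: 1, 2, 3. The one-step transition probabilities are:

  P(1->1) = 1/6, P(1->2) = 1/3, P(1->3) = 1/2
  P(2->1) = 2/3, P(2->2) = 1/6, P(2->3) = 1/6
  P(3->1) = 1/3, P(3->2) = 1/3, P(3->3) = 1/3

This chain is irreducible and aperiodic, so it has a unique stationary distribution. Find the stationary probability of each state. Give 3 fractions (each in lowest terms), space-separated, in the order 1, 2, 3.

Answer: 18/49 2/7 17/49

Derivation:
The stationary distribution satisfies pi = pi * P, i.e.:
  pi_1 = 1/6*pi_1 + 2/3*pi_2 + 1/3*pi_3
  pi_2 = 1/3*pi_1 + 1/6*pi_2 + 1/3*pi_3
  pi_3 = 1/2*pi_1 + 1/6*pi_2 + 1/3*pi_3
with normalization: pi_1 + pi_2 + pi_3 = 1.

Using the first 2 balance equations plus normalization, the linear system A*pi = b is:
  [-5/6, 2/3, 1/3] . pi = 0
  [1/3, -5/6, 1/3] . pi = 0
  [1, 1, 1] . pi = 1

Solving yields:
  pi_1 = 18/49
  pi_2 = 2/7
  pi_3 = 17/49

Verification (pi * P):
  18/49*1/6 + 2/7*2/3 + 17/49*1/3 = 18/49 = pi_1  (ok)
  18/49*1/3 + 2/7*1/6 + 17/49*1/3 = 2/7 = pi_2  (ok)
  18/49*1/2 + 2/7*1/6 + 17/49*1/3 = 17/49 = pi_3  (ok)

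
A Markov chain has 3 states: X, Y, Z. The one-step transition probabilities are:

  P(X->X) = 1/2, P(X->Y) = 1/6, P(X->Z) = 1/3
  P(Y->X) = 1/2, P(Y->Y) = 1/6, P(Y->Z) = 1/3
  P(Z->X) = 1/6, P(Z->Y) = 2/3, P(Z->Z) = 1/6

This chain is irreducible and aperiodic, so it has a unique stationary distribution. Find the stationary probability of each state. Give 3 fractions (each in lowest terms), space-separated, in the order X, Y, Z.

The stationary distribution satisfies pi = pi * P, i.e.:
  pi_X = 1/2*pi_X + 1/2*pi_Y + 1/6*pi_Z
  pi_Y = 1/6*pi_X + 1/6*pi_Y + 2/3*pi_Z
  pi_Z = 1/3*pi_X + 1/3*pi_Y + 1/6*pi_Z
with normalization: pi_X + pi_Y + pi_Z = 1.

Using the first 2 balance equations plus normalization, the linear system A*pi = b is:
  [-1/2, 1/2, 1/6] . pi = 0
  [1/6, -5/6, 2/3] . pi = 0
  [1, 1, 1] . pi = 1

Solving yields:
  pi_X = 17/42
  pi_Y = 13/42
  pi_Z = 2/7

Verification (pi * P):
  17/42*1/2 + 13/42*1/2 + 2/7*1/6 = 17/42 = pi_X  (ok)
  17/42*1/6 + 13/42*1/6 + 2/7*2/3 = 13/42 = pi_Y  (ok)
  17/42*1/3 + 13/42*1/3 + 2/7*1/6 = 2/7 = pi_Z  (ok)

Answer: 17/42 13/42 2/7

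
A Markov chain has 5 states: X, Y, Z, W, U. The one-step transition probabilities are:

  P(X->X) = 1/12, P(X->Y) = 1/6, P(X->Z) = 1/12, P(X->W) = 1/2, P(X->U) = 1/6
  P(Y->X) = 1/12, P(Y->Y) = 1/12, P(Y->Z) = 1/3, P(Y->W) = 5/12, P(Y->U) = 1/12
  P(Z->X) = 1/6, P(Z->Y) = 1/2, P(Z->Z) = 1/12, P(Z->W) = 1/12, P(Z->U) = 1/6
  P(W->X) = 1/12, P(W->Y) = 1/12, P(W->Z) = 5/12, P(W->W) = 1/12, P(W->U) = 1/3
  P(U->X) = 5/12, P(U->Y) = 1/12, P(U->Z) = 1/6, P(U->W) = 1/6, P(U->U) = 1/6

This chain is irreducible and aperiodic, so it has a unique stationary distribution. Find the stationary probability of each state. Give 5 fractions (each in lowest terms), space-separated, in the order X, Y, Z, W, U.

The stationary distribution satisfies pi = pi * P, i.e.:
  pi_X = 1/12*pi_X + 1/12*pi_Y + 1/6*pi_Z + 1/12*pi_W + 5/12*pi_U
  pi_Y = 1/6*pi_X + 1/12*pi_Y + 1/2*pi_Z + 1/12*pi_W + 1/12*pi_U
  pi_Z = 1/12*pi_X + 1/3*pi_Y + 1/12*pi_Z + 5/12*pi_W + 1/6*pi_U
  pi_W = 1/2*pi_X + 5/12*pi_Y + 1/12*pi_Z + 1/12*pi_W + 1/6*pi_U
  pi_U = 1/6*pi_X + 1/12*pi_Y + 1/6*pi_Z + 1/3*pi_W + 1/6*pi_U
with normalization: pi_X + pi_Y + pi_Z + pi_W + pi_U = 1.

Using the first 4 balance equations plus normalization, the linear system A*pi = b is:
  [-11/12, 1/12, 1/6, 1/12, 5/12] . pi = 0
  [1/6, -11/12, 1/2, 1/12, 1/12] . pi = 0
  [1/12, 1/3, -11/12, 5/12, 1/6] . pi = 0
  [1/2, 5/12, 1/12, -11/12, 1/6] . pi = 0
  [1, 1, 1, 1, 1] . pi = 1

Solving yields:
  pi_X = 5520/33433
  pi_Y = 6364/33433
  pi_Z = 7483/33433
  pi_W = 7735/33433
  pi_U = 6331/33433

Verification (pi * P):
  5520/33433*1/12 + 6364/33433*1/12 + 7483/33433*1/6 + 7735/33433*1/12 + 6331/33433*5/12 = 5520/33433 = pi_X  (ok)
  5520/33433*1/6 + 6364/33433*1/12 + 7483/33433*1/2 + 7735/33433*1/12 + 6331/33433*1/12 = 6364/33433 = pi_Y  (ok)
  5520/33433*1/12 + 6364/33433*1/3 + 7483/33433*1/12 + 7735/33433*5/12 + 6331/33433*1/6 = 7483/33433 = pi_Z  (ok)
  5520/33433*1/2 + 6364/33433*5/12 + 7483/33433*1/12 + 7735/33433*1/12 + 6331/33433*1/6 = 7735/33433 = pi_W  (ok)
  5520/33433*1/6 + 6364/33433*1/12 + 7483/33433*1/6 + 7735/33433*1/3 + 6331/33433*1/6 = 6331/33433 = pi_U  (ok)

Answer: 5520/33433 6364/33433 7483/33433 7735/33433 6331/33433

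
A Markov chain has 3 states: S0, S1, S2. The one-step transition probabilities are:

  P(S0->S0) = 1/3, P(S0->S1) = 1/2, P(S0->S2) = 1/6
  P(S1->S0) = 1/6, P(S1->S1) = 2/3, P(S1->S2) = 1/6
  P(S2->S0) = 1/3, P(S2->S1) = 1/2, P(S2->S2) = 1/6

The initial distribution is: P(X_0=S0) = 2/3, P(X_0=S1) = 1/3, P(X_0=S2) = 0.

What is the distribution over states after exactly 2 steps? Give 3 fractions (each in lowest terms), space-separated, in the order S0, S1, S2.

Propagating the distribution step by step (d_{t+1} = d_t * P):
d_0 = (S0=2/3, S1=1/3, S2=0)
  d_1[S0] = 2/3*1/3 + 1/3*1/6 + 0*1/3 = 5/18
  d_1[S1] = 2/3*1/2 + 1/3*2/3 + 0*1/2 = 5/9
  d_1[S2] = 2/3*1/6 + 1/3*1/6 + 0*1/6 = 1/6
d_1 = (S0=5/18, S1=5/9, S2=1/6)
  d_2[S0] = 5/18*1/3 + 5/9*1/6 + 1/6*1/3 = 13/54
  d_2[S1] = 5/18*1/2 + 5/9*2/3 + 1/6*1/2 = 16/27
  d_2[S2] = 5/18*1/6 + 5/9*1/6 + 1/6*1/6 = 1/6
d_2 = (S0=13/54, S1=16/27, S2=1/6)

Answer: 13/54 16/27 1/6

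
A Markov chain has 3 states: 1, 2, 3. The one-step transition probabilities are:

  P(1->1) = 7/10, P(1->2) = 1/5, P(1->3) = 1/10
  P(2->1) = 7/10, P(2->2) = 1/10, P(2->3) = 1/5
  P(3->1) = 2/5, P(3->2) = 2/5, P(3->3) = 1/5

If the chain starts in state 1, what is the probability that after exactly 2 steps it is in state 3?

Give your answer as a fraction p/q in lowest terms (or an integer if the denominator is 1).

Computing P^2 by repeated multiplication:
P^1 =
  1: [7/10, 1/5, 1/10]
  2: [7/10, 1/10, 1/5]
  3: [2/5, 2/5, 1/5]
P^2 =
  1: [67/100, 1/5, 13/100]
  2: [16/25, 23/100, 13/100]
  3: [16/25, 1/5, 4/25]

(P^2)[1 -> 3] = 13/100

Answer: 13/100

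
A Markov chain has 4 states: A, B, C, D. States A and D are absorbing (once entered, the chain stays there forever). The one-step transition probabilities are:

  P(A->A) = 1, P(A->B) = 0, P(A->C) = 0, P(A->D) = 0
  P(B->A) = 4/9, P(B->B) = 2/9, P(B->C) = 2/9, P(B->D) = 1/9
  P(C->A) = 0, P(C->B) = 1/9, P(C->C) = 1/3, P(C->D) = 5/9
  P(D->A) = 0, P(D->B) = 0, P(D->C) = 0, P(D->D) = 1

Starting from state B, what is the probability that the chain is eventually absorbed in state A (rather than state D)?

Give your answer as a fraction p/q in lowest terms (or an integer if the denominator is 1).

Answer: 3/5

Derivation:
Let a_i = P(absorbed in A | start in state i).
Boundary conditions: a_A = 1, a_D = 0.
For each transient state i, a_i = sum_j P(i->j) * a_j:
  a_B = 4/9*a_A + 2/9*a_B + 2/9*a_C + 1/9*a_D
  a_C = 0*a_A + 1/9*a_B + 1/3*a_C + 5/9*a_D

Substituting a_A = 1 and a_D = 0, rearrange to (I - Q) a = r where r[i] = P(i -> A):
  [7/9, -2/9] . (a_B, a_C) = 4/9
  [-1/9, 2/3] . (a_B, a_C) = 0

Solving yields:
  a_B = 3/5
  a_C = 1/10

Starting state is B, so the absorption probability is a_B = 3/5.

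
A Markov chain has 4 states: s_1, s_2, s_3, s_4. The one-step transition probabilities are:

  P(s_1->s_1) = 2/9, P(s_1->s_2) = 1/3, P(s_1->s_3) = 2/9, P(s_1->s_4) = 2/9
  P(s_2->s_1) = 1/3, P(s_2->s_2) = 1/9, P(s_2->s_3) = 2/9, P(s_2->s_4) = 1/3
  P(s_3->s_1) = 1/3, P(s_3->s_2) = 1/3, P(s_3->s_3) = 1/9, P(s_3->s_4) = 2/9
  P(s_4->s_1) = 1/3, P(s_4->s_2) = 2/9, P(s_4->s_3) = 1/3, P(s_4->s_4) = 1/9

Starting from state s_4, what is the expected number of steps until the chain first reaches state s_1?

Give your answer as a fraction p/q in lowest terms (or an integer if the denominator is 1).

Answer: 3

Derivation:
Let h_i = expected steps to first reach s_1 from state i.
Boundary: h_s_1 = 0.
First-step equations for the other states:
  h_s_2 = 1 + 1/3*h_s_1 + 1/9*h_s_2 + 2/9*h_s_3 + 1/3*h_s_4
  h_s_3 = 1 + 1/3*h_s_1 + 1/3*h_s_2 + 1/9*h_s_3 + 2/9*h_s_4
  h_s_4 = 1 + 1/3*h_s_1 + 2/9*h_s_2 + 1/3*h_s_3 + 1/9*h_s_4

Substituting h_s_1 = 0 and rearranging gives the linear system (I - Q) h = 1:
  [8/9, -2/9, -1/3] . (h_s_2, h_s_3, h_s_4) = 1
  [-1/3, 8/9, -2/9] . (h_s_2, h_s_3, h_s_4) = 1
  [-2/9, -1/3, 8/9] . (h_s_2, h_s_3, h_s_4) = 1

Solving yields:
  h_s_2 = 3
  h_s_3 = 3
  h_s_4 = 3

Starting state is s_4, so the expected hitting time is h_s_4 = 3.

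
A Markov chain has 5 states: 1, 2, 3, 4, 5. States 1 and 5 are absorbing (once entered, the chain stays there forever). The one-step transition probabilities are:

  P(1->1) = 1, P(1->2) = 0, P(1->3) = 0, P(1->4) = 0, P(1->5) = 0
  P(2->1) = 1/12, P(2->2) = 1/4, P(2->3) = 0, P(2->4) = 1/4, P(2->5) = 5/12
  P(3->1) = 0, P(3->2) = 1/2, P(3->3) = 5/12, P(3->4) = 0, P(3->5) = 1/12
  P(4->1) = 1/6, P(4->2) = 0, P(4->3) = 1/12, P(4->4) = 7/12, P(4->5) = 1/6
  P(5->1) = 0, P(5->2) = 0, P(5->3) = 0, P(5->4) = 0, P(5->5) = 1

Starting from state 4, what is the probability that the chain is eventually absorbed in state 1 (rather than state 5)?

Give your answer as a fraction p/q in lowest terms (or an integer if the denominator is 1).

Let a_i = P(absorbed in 1 | start in state i).
Boundary conditions: a_1 = 1, a_5 = 0.
For each transient state i, a_i = sum_j P(i->j) * a_j:
  a_2 = 1/12*a_1 + 1/4*a_2 + 0*a_3 + 1/4*a_4 + 5/12*a_5
  a_3 = 0*a_1 + 1/2*a_2 + 5/12*a_3 + 0*a_4 + 1/12*a_5
  a_4 = 1/6*a_1 + 0*a_2 + 1/12*a_3 + 7/12*a_4 + 1/6*a_5

Substituting a_1 = 1 and a_5 = 0, rearrange to (I - Q) a = r where r[i] = P(i -> 1):
  [3/4, 0, -1/4] . (a_2, a_3, a_4) = 1/12
  [-1/2, 7/12, 0] . (a_2, a_3, a_4) = 0
  [0, -1/12, 5/12] . (a_2, a_3, a_4) = 1/6

Solving yields:
  a_2 = 7/27
  a_3 = 2/9
  a_4 = 4/9

Starting state is 4, so the absorption probability is a_4 = 4/9.

Answer: 4/9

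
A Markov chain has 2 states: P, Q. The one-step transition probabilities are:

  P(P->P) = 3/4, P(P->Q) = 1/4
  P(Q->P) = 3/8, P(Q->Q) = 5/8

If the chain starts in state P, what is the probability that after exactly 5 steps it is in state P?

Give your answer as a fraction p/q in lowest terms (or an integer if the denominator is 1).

Answer: 9879/16384

Derivation:
Computing P^5 by repeated multiplication:
P^1 =
  P: [3/4, 1/4]
  Q: [3/8, 5/8]
P^2 =
  P: [21/32, 11/32]
  Q: [33/64, 31/64]
P^3 =
  P: [159/256, 97/256]
  Q: [291/512, 221/512]
P^4 =
  P: [1245/2048, 803/2048]
  Q: [2409/4096, 1687/4096]
P^5 =
  P: [9879/16384, 6505/16384]
  Q: [19515/32768, 13253/32768]

(P^5)[P -> P] = 9879/16384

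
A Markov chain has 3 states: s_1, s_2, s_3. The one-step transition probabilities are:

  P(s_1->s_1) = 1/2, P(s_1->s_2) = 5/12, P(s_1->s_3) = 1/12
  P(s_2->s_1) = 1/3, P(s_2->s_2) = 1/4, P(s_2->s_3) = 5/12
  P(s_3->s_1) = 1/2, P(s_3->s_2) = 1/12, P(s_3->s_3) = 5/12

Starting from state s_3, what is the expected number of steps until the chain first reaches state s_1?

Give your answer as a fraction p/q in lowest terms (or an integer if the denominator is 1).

Let h_i = expected steps to first reach s_1 from state i.
Boundary: h_s_1 = 0.
First-step equations for the other states:
  h_s_2 = 1 + 1/3*h_s_1 + 1/4*h_s_2 + 5/12*h_s_3
  h_s_3 = 1 + 1/2*h_s_1 + 1/12*h_s_2 + 5/12*h_s_3

Substituting h_s_1 = 0 and rearranging gives the linear system (I - Q) h = 1:
  [3/4, -5/12] . (h_s_2, h_s_3) = 1
  [-1/12, 7/12] . (h_s_2, h_s_3) = 1

Solving yields:
  h_s_2 = 72/29
  h_s_3 = 60/29

Starting state is s_3, so the expected hitting time is h_s_3 = 60/29.

Answer: 60/29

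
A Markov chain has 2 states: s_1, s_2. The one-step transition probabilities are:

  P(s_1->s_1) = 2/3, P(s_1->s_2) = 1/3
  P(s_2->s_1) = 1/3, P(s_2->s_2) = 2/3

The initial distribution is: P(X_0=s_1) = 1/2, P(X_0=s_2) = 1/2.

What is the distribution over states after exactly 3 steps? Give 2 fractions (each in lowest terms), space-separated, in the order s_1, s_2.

Propagating the distribution step by step (d_{t+1} = d_t * P):
d_0 = (s_1=1/2, s_2=1/2)
  d_1[s_1] = 1/2*2/3 + 1/2*1/3 = 1/2
  d_1[s_2] = 1/2*1/3 + 1/2*2/3 = 1/2
d_1 = (s_1=1/2, s_2=1/2)
  d_2[s_1] = 1/2*2/3 + 1/2*1/3 = 1/2
  d_2[s_2] = 1/2*1/3 + 1/2*2/3 = 1/2
d_2 = (s_1=1/2, s_2=1/2)
  d_3[s_1] = 1/2*2/3 + 1/2*1/3 = 1/2
  d_3[s_2] = 1/2*1/3 + 1/2*2/3 = 1/2
d_3 = (s_1=1/2, s_2=1/2)

Answer: 1/2 1/2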